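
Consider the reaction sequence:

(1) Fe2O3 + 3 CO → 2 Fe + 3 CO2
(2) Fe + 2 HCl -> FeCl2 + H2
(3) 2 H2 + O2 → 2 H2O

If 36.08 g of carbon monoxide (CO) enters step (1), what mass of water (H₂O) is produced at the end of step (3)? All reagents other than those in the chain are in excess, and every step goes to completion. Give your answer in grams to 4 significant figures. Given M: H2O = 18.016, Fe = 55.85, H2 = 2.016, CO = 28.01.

15.47 g

n(CO) = 36.08 / 28.01 = 1.2881 mol.
Reaction (1): CO→Fe ratio 3:2 ⇒ n(Fe) = 0.85874 mol.
Reaction (2): Fe→H2 ratio 1:1 ⇒ n(H2) = 0.85874 mol.
Reaction (3): H2→H2O ratio 2:2 ⇒ n(H2O) = 0.85874 mol.
Mass of H2O = 0.85874 × 18.016 = 15.471 g.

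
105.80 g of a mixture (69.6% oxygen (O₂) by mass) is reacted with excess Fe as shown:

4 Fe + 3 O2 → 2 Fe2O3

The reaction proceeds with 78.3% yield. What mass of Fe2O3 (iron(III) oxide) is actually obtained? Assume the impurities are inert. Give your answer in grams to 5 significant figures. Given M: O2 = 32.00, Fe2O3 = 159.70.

191.83 g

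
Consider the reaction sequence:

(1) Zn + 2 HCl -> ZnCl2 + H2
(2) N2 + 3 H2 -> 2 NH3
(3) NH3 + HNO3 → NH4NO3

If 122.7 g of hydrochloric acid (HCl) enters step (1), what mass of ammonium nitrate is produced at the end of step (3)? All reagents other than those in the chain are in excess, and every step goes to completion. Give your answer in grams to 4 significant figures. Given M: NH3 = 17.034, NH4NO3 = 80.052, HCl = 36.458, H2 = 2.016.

89.81 g

n(HCl) = 122.7 / 36.458 = 3.3655 mol.
Reaction (1): HCl→H2 ratio 2:1 ⇒ n(H2) = 1.6828 mol.
Reaction (2): H2→NH3 ratio 3:2 ⇒ n(NH3) = 1.1218 mol.
Reaction (3): NH3→NH4NO3 ratio 1:1 ⇒ n(NH4NO3) = 1.1218 mol.
Mass of NH4NO3 = 1.1218 × 80.052 = 89.805 g.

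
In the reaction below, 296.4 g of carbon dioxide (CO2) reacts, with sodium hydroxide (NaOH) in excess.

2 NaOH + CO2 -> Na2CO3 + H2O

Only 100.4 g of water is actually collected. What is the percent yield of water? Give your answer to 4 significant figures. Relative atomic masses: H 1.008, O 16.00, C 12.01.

82.75 %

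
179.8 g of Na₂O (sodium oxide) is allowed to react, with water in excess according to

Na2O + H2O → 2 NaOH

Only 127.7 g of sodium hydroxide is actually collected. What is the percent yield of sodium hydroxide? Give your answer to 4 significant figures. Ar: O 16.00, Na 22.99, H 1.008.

M(Na2O) = 2(22.99) + 16.00 = 61.98 g/mol.
M(NaOH) = 22.99 + 16.00 + 1.008 = 39.998 g/mol.
n(Na2O) = 179.80 g / 61.98 g/mol = 2.9009 mol.
From the equation the Na2O:NaOH mole ratio is 1:2, so n(NaOH) = 2.9009 × 2/1 = 5.8019 mol.
Mass of NaOH = 5.8019 mol × 39.998 g/mol = 232.06 g.
This is the theoretical yield. Percent yield = 127.7 g / 232.06 g × 100% = 55.028%.

55.03 %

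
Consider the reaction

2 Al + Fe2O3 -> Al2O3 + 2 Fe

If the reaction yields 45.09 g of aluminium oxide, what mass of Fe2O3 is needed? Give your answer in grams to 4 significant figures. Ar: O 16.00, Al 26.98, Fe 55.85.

70.62 g

M(Al2O3) = 2(26.98) + 3(16.00) = 101.96 g/mol.
M(Fe2O3) = 2(55.85) + 3(16.00) = 159.70 g/mol.
n(Al2O3) = 45.090 g / 101.96 g/mol = 0.44223 mol.
From the equation the Al2O3:Fe2O3 mole ratio is 1:1, so n(Fe2O3) = 0.44223 × 1/1 = 0.44223 mol.
Mass of Fe2O3 = 0.44223 mol × 159.70 g/mol = 70.624 g.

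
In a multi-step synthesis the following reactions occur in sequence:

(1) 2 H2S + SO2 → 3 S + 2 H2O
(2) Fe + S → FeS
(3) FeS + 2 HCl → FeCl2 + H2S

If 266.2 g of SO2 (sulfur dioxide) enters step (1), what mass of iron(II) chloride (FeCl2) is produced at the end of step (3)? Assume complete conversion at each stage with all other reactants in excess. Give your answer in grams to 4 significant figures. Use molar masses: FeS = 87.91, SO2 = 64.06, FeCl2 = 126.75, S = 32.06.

n(SO2) = 266.2 / 64.06 = 4.1555 mol.
Reaction (1): SO2→S ratio 1:3 ⇒ n(S) = 12.466 mol.
Reaction (2): S→FeS ratio 1:1 ⇒ n(FeS) = 12.466 mol.
Reaction (3): FeS→FeCl2 ratio 1:1 ⇒ n(FeCl2) = 12.466 mol.
Mass of FeCl2 = 12.466 × 126.75 = 1580.1 g.

1580 g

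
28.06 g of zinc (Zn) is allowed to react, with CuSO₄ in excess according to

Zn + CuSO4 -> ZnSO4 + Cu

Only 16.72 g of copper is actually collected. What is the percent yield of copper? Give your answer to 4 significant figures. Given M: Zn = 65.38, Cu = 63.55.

n(Zn) = 28.060 g / 65.38 g/mol = 0.42918 mol.
From the equation the Zn:Cu mole ratio is 1:1, so n(Cu) = 0.42918 × 1/1 = 0.42918 mol.
Mass of Cu = 0.42918 mol × 63.55 g/mol = 27.275 g.
This is the theoretical yield. Percent yield = 16.72 g / 27.275 g × 100% = 61.302%.

61.30 %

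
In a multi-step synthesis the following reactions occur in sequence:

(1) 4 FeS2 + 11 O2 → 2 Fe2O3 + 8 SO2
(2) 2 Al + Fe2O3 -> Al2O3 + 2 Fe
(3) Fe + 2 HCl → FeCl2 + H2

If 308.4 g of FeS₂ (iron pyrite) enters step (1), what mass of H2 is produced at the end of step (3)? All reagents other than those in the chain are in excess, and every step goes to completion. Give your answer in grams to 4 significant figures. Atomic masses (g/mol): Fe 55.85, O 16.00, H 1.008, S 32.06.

M(FeS2) = 55.85 + 2(32.06) = 119.97 g/mol.
M(H2) = 2(1.008) = 2.016 g/mol.
n(FeS2) = 308.4 / 119.97 = 2.5706 mol.
Reaction (1): FeS2→Fe2O3 ratio 4:2 ⇒ n(Fe2O3) = 1.2853 mol.
Reaction (2): Fe2O3→Fe ratio 1:2 ⇒ n(Fe) = 2.5706 mol.
Reaction (3): Fe→H2 ratio 1:1 ⇒ n(H2) = 2.5706 mol.
Mass of H2 = 2.5706 × 2.016 = 5.1824 g.

5.182 g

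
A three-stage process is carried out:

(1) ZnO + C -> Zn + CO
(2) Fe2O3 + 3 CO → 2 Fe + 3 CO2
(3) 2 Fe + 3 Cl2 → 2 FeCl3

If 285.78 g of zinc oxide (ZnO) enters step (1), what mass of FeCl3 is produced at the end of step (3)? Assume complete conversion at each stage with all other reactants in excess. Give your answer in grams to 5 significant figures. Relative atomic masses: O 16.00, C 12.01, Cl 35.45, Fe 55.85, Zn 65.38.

379.73 g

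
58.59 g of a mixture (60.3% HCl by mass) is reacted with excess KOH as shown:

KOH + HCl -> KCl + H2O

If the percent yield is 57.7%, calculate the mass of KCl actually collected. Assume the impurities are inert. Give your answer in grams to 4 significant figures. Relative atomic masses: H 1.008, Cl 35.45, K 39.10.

41.68 g

Pure HCl available = 58.59 g × 0.603 = 35.330 g.
M(HCl) = 1.008 + 35.45 = 36.458 g/mol.
M(KCl) = 39.10 + 35.45 = 74.55 g/mol.
n(HCl) = 35.330 g / 36.458 g/mol = 0.96905 mol.
From the equation the HCl:KCl mole ratio is 1:1, so n(KCl) = 0.96905 × 1/1 = 0.96905 mol.
Mass of KCl = 0.96905 mol × 74.55 g/mol = 72.243 g.
Actual mass collected = 72.243 g × 0.577 = 41.684 g.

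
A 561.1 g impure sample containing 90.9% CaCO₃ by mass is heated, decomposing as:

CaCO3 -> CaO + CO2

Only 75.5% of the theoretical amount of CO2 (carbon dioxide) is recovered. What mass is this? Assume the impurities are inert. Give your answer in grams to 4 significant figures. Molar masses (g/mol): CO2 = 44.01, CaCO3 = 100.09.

169.3 g

Pure CaCO3 available = 561.1 g × 0.909 = 510.04 g.
n(CaCO3) = 510.04 g / 100.09 g/mol = 5.0958 mol.
From the equation the CaCO3:CO2 mole ratio is 1:1, so n(CO2) = 5.0958 × 1/1 = 5.0958 mol.
Mass of CO2 = 5.0958 mol × 44.01 g/mol = 224.27 g.
Actual mass collected = 224.27 g × 0.755 = 169.32 g.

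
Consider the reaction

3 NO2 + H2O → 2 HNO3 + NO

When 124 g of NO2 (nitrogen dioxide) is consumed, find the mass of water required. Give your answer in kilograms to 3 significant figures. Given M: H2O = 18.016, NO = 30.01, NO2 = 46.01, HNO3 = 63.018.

0.0162 kg

n(NO2) = 124.0 g / 46.01 g/mol = 2.695 mol.
From the equation the NO2:H2O mole ratio is 3:1, so n(H2O) = 2.695 × 1/3 = 0.8984 mol.
Mass of H2O = 0.8984 mol × 18.016 g/mol = 16.18 g.
Converting to kg: 16.18 g = 0.0162 kg.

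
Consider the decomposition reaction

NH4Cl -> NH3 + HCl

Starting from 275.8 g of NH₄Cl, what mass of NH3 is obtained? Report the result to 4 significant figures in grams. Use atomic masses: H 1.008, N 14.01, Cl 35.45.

M(NH4Cl) = 14.01 + 4(1.008) + 35.45 = 53.492 g/mol.
M(NH3) = 14.01 + 3(1.008) = 17.034 g/mol.
n(NH4Cl) = 275.80 g / 53.492 g/mol = 5.1559 mol.
From the equation the NH4Cl:NH3 mole ratio is 1:1, so n(NH3) = 5.1559 × 1/1 = 5.1559 mol.
Mass of NH3 = 5.1559 mol × 17.034 g/mol = 87.826 g.

87.83 g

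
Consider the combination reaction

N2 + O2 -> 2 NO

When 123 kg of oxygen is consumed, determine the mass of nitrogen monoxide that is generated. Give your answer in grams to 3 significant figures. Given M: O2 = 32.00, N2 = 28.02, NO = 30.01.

Convert: 123 kg = 123000 g.
n(O2) = 123000 g / 32.00 g/mol = 3844 mol.
From the equation the O2:NO mole ratio is 1:2, so n(NO) = 3844 × 2/1 = 7688 mol.
Mass of NO = 7688 mol × 30.01 g/mol = 230700 g.

231000 g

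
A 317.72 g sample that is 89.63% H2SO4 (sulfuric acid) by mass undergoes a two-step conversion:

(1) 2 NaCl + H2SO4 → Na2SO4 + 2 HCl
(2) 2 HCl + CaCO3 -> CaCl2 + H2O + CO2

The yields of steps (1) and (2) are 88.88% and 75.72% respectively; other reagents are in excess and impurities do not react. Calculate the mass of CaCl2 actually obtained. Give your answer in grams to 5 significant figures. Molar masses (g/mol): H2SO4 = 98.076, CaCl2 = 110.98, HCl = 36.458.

216.87 g

Pure H2SO4 = 317.72 × 0.8963 = 284.772 g.
n(H2SO4) = 284.772 / 98.076 = 2.90359 mol.
Step 1 (H2SO4:HCl = 1:2): theoretical n(HCl) = 5.80718 mol; at 88.88% yield, n(HCl) = 5.16142 mol.
Step 2 (HCl:CaCl2 = 2:1): theoretical n(CaCl2) = 2.58071 mol, so theoretical mass = 2.58071 × 110.98 = 286.407 g.
At 75.72% yield, actual mass of CaCl2 = 286.407 × 0.7572 = 216.868 g.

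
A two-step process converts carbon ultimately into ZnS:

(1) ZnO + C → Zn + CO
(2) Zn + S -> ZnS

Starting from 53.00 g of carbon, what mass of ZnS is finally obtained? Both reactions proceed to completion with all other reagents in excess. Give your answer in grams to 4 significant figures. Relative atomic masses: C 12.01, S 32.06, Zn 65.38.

430.0 g

M(C) = 12.01 g/mol.
M(ZnS) = 65.38 + 32.06 = 97.44 g/mol.
n(C) = 53.000 / 12.01 = 4.4130 mol.
Step 1 gives a 1:1 ratio of C to Zn, so n(Zn) = 4.4130 mol.
In step 2 the Zn:ZnS ratio is 1:1, so n(ZnS) = 4.4130 mol.
Mass of ZnS = 4.4130 × 97.44 = 430.00 g.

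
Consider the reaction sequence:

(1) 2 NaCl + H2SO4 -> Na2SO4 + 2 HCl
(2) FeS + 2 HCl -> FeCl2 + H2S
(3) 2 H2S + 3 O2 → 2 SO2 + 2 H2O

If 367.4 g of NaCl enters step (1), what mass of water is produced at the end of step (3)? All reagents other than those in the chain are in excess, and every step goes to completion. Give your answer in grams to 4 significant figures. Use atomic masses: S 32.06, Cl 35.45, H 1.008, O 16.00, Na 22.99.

56.63 g

M(NaCl) = 22.99 + 35.45 = 58.44 g/mol.
M(H2O) = 2(1.008) + 16.00 = 18.016 g/mol.
n(NaCl) = 367.4 / 58.44 = 6.2868 mol.
Reaction (1): NaCl→HCl ratio 2:2 ⇒ n(HCl) = 6.2868 mol.
Reaction (2): HCl→H2S ratio 2:1 ⇒ n(H2S) = 3.1434 mol.
Reaction (3): H2S→H2O ratio 2:2 ⇒ n(H2O) = 3.1434 mol.
Mass of H2O = 3.1434 × 18.016 = 56.631 g.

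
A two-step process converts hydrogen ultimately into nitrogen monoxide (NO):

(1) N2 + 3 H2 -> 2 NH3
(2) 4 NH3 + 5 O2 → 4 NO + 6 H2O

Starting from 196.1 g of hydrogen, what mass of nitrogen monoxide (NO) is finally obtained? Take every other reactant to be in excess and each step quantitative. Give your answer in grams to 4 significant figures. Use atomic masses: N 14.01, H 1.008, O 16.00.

M(H2) = 2(1.008) = 2.016 g/mol.
M(NO) = 14.01 + 16.00 = 30.01 g/mol.
n(H2) = 196.10 / 2.016 = 97.272 mol.
Step 1 gives a 3:2 ratio of H2 to NH3, so n(NH3) = 64.848 mol.
In step 2 the NH3:NO ratio is 4:4, so n(NO) = 64.848 mol.
Mass of NO = 64.848 × 30.01 = 1946.1 g.

1946 g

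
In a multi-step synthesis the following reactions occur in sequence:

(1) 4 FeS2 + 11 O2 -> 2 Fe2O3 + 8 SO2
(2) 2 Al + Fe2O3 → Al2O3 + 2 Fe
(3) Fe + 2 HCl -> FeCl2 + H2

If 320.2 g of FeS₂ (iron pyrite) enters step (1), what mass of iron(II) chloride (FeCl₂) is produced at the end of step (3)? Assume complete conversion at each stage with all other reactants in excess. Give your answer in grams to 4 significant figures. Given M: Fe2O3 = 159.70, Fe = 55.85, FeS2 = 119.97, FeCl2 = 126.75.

n(FeS2) = 320.2 / 119.97 = 2.6690 mol.
Reaction (1): FeS2→Fe2O3 ratio 4:2 ⇒ n(Fe2O3) = 1.3345 mol.
Reaction (2): Fe2O3→Fe ratio 1:2 ⇒ n(Fe) = 2.6690 mol.
Reaction (3): Fe→FeCl2 ratio 1:1 ⇒ n(FeCl2) = 2.6690 mol.
Mass of FeCl2 = 2.6690 × 126.75 = 338.30 g.

338.3 g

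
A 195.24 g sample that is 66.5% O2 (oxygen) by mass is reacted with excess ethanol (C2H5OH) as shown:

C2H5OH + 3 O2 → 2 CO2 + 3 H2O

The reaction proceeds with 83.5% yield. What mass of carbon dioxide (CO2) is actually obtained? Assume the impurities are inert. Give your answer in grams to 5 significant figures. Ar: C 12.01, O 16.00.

Pure O2 available = 195.24 g × 0.665 = 129.835 g.
M(O2) = 2(16.00) = 32.00 g/mol.
M(CO2) = 12.01 + 2(16.00) = 44.01 g/mol.
n(O2) = 129.835 g / 32.00 g/mol = 4.05733 mol.
From the equation the O2:CO2 mole ratio is 3:2, so n(CO2) = 4.05733 × 2/3 = 2.70489 mol.
Mass of CO2 = 2.70489 mol × 44.01 g/mol = 119.042 g.
Actual mass collected = 119.042 g × 0.835 = 99.4002 g.

99.400 g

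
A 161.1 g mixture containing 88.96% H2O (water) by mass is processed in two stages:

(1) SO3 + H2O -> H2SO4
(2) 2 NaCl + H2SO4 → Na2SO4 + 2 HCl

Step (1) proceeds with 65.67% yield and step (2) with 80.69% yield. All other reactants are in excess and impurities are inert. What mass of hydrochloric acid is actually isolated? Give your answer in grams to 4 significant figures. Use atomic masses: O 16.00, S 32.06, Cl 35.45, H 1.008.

307.4 g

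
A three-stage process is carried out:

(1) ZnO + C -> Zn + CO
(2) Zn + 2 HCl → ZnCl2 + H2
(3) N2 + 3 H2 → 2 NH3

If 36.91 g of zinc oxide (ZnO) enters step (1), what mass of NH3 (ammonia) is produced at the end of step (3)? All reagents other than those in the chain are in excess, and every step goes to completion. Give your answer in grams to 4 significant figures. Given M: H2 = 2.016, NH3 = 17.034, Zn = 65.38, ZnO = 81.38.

n(ZnO) = 36.91 / 81.38 = 0.45355 mol.
Reaction (1): ZnO→Zn ratio 1:1 ⇒ n(Zn) = 0.45355 mol.
Reaction (2): Zn→H2 ratio 1:1 ⇒ n(H2) = 0.45355 mol.
Reaction (3): H2→NH3 ratio 3:2 ⇒ n(NH3) = 0.30237 mol.
Mass of NH3 = 0.30237 × 17.034 = 5.1505 g.

5.151 g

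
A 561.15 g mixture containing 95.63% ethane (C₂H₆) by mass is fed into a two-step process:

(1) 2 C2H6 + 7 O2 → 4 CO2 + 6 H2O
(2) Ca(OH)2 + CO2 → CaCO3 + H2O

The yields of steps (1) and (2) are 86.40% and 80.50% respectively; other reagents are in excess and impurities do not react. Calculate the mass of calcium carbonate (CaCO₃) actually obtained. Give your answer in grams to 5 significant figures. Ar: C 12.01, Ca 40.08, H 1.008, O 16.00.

2484.8 g

Pure C2H6 = 561.15 × 0.9563 = 536.628 g.
M(C2H6) = 2(12.01) + 6(1.008) = 30.068 g/mol.
M(CaCO3) = 40.08 + 12.01 + 3(16.00) = 100.09 g/mol.
n(C2H6) = 536.628 / 30.068 = 17.8471 mol.
Step 1 (C2H6:CO2 = 2:4): theoretical n(CO2) = 35.6943 mol; at 86.40% yield, n(CO2) = 30.8399 mol.
Step 2 (CO2:CaCO3 = 1:1): theoretical n(CaCO3) = 30.8399 mol, so theoretical mass = 30.8399 × 100.09 = 3086.76 g.
At 80.50% yield, actual mass of CaCO3 = 3086.76 × 0.8050 = 2484.84 g.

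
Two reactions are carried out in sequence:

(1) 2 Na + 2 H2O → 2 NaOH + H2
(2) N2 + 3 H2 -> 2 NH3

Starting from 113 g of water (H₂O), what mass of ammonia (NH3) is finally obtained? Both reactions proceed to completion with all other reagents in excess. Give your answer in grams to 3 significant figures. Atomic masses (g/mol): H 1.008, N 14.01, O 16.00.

M(H2O) = 2(1.008) + 16.00 = 18.016 g/mol.
M(NH3) = 14.01 + 3(1.008) = 17.034 g/mol.
n(H2O) = 113.0 / 18.016 = 6.272 mol.
Step 1 gives a 2:1 ratio of H2O to H2, so n(H2) = 3.136 mol.
In step 2 the H2:NH3 ratio is 3:2, so n(NH3) = 2.091 mol.
Mass of NH3 = 2.091 × 17.034 = 35.61 g.

35.6 g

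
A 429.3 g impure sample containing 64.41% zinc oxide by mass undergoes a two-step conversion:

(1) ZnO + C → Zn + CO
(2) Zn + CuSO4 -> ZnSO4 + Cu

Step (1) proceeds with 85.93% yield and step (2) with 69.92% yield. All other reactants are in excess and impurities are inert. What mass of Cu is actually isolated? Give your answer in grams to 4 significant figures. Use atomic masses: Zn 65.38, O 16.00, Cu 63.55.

129.7 g

Pure ZnO = 429.3 × 0.6441 = 276.51 g.
M(ZnO) = 65.38 + 16.00 = 81.38 g/mol.
M(Cu) = 63.55 g/mol.
n(ZnO) = 276.51 / 81.38 = 3.3978 mol.
Step 1 (ZnO:Zn = 1:1): theoretical n(Zn) = 3.3978 mol; at 85.93% yield, n(Zn) = 2.9197 mol.
Step 2 (Zn:Cu = 1:1): theoretical n(Cu) = 2.9197 mol, so theoretical mass = 2.9197 × 63.55 = 185.55 g.
At 69.92% yield, actual mass of Cu = 185.55 × 0.6992 = 129.74 g.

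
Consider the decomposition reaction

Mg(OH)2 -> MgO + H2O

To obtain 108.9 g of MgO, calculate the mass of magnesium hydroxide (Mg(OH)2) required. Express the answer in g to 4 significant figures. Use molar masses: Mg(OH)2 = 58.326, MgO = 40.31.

n(MgO) = 108.90 g / 40.31 g/mol = 2.7016 mol.
From the equation the MgO:Mg(OH)2 mole ratio is 1:1, so n(Mg(OH)2) = 2.7016 × 1/1 = 2.7016 mol.
Mass of Mg(OH)2 = 2.7016 mol × 58.326 g/mol = 157.57 g.

157.6 g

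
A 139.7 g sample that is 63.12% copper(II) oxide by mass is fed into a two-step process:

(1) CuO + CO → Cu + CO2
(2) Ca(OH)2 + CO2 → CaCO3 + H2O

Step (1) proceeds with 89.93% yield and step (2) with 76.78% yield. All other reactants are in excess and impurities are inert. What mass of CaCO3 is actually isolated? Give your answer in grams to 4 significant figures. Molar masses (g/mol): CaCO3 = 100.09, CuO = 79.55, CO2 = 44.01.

Pure CuO = 139.7 × 0.6312 = 88.179 g.
n(CuO) = 88.179 / 79.55 = 1.1085 mol.
Step 1 (CuO:CO2 = 1:1): theoretical n(CO2) = 1.1085 mol; at 89.93% yield, n(CO2) = 0.99685 mol.
Step 2 (CO2:CaCO3 = 1:1): theoretical n(CaCO3) = 0.99685 mol, so theoretical mass = 0.99685 × 100.09 = 99.774 g.
At 76.78% yield, actual mass of CaCO3 = 99.774 × 0.7678 = 76.607 g.

76.61 g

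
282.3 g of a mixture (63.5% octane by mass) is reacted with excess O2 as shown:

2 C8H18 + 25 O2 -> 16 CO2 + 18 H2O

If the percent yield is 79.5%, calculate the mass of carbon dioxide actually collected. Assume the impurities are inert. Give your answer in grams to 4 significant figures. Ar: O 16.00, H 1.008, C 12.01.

439.3 g

Pure C8H18 available = 282.3 g × 0.635 = 179.26 g.
M(C8H18) = 8(12.01) + 18(1.008) = 114.224 g/mol.
M(CO2) = 12.01 + 2(16.00) = 44.01 g/mol.
n(C8H18) = 179.26 g / 114.224 g/mol = 1.5694 mol.
From the equation the C8H18:CO2 mole ratio is 2:16, so n(CO2) = 1.5694 × 16/2 = 12.555 mol.
Mass of CO2 = 12.555 mol × 44.01 g/mol = 552.55 g.
Actual mass collected = 552.55 g × 0.795 = 439.27 g.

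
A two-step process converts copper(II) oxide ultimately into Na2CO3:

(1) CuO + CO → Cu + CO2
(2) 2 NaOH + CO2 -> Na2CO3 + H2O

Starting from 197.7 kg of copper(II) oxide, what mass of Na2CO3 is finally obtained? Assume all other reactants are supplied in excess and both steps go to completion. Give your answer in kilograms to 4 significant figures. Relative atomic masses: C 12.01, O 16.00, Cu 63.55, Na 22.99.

M(CuO) = 63.55 + 16.00 = 79.55 g/mol.
M(Na2CO3) = 2(22.99) + 12.01 + 3(16.00) = 105.99 g/mol.
197.7 kg = 197700 g.
n(CuO) = 197700 / 79.55 = 2485.2 mol.
Step 1 gives a 1:1 ratio of CuO to CO2, so n(CO2) = 2485.2 mol.
In step 2 the CO2:Na2CO3 ratio is 1:1, so n(Na2CO3) = 2485.2 mol.
Mass of Na2CO3 = 2485.2 × 105.99 = 263410 g = 263.4 kg.

263.4 kg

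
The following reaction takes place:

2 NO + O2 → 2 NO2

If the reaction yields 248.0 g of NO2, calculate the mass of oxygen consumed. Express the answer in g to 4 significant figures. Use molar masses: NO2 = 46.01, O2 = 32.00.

86.24 g

n(NO2) = 248.00 g / 46.01 g/mol = 5.3901 mol.
From the equation the NO2:O2 mole ratio is 2:1, so n(O2) = 5.3901 × 1/2 = 2.6951 mol.
Mass of O2 = 2.6951 mol × 32.00 g/mol = 86.242 g.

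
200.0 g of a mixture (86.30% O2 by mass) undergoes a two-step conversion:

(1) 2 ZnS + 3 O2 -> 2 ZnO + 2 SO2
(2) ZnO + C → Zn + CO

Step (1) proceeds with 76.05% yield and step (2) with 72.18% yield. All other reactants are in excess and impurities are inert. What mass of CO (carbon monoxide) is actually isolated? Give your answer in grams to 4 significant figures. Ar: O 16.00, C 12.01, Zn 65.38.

55.29 g

Pure O2 = 200.0 × 0.8630 = 172.60 g.
M(O2) = 2(16.00) = 32.00 g/mol.
M(CO) = 12.01 + 16.00 = 28.01 g/mol.
n(O2) = 172.60 / 32.00 = 5.3937 mol.
Step 1 (O2:ZnO = 3:2): theoretical n(ZnO) = 3.5958 mol; at 76.05% yield, n(ZnO) = 2.7346 mol.
Step 2 (ZnO:CO = 1:1): theoretical n(CO) = 2.7346 mol, so theoretical mass = 2.7346 × 28.01 = 76.597 g.
At 72.18% yield, actual mass of CO = 76.597 × 0.7218 = 55.288 g.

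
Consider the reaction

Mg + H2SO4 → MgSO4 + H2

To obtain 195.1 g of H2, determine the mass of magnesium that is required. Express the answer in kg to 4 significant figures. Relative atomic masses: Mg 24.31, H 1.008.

M(H2) = 2(1.008) = 2.016 g/mol.
M(Mg) = 24.31 g/mol.
n(H2) = 195.10 g / 2.016 g/mol = 96.776 mol.
From the equation the H2:Mg mole ratio is 1:1, so n(Mg) = 96.776 × 1/1 = 96.776 mol.
Mass of Mg = 96.776 mol × 24.31 g/mol = 2352.6 g.
Converting to kg: 2352.6 g = 2.353 kg.

2.353 kg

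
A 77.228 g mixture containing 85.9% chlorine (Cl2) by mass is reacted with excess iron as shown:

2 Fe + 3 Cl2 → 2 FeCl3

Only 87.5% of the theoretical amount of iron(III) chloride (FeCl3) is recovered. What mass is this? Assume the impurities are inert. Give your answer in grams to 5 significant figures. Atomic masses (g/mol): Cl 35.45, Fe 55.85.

88.530 g

Pure Cl2 available = 77.228 g × 0.859 = 66.3389 g.
M(Cl2) = 2(35.45) = 70.90 g/mol.
M(FeCl3) = 55.85 + 3(35.45) = 162.20 g/mol.
n(Cl2) = 66.3389 g / 70.90 g/mol = 0.935668 mol.
From the equation the Cl2:FeCl3 mole ratio is 3:2, so n(FeCl3) = 0.935668 × 2/3 = 0.623779 mol.
Mass of FeCl3 = 0.623779 mol × 162.20 g/mol = 101.177 g.
Actual mass collected = 101.177 g × 0.875 = 88.5298 g.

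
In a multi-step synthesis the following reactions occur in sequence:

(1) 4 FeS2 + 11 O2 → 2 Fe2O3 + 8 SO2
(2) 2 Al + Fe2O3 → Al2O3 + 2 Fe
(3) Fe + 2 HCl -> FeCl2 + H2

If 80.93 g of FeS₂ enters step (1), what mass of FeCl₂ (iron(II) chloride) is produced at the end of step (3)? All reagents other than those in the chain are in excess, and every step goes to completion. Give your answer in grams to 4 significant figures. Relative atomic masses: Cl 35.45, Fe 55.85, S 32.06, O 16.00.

85.50 g

M(FeS2) = 55.85 + 2(32.06) = 119.97 g/mol.
M(FeCl2) = 55.85 + 2(35.45) = 126.75 g/mol.
n(FeS2) = 80.93 / 119.97 = 0.67459 mol.
Reaction (1): FeS2→Fe2O3 ratio 4:2 ⇒ n(Fe2O3) = 0.33729 mol.
Reaction (2): Fe2O3→Fe ratio 1:2 ⇒ n(Fe) = 0.67459 mol.
Reaction (3): Fe→FeCl2 ratio 1:1 ⇒ n(FeCl2) = 0.67459 mol.
Mass of FeCl2 = 0.67459 × 126.75 = 85.504 g.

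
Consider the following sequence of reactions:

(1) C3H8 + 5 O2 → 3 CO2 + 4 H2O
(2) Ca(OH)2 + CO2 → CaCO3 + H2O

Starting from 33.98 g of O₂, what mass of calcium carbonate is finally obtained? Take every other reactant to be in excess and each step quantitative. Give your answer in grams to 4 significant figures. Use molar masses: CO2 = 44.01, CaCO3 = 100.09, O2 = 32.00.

63.77 g

n(O2) = 33.980 / 32.00 = 1.0619 mol.
Step 1 gives a 5:3 ratio of O2 to CO2, so n(CO2) = 0.63712 mol.
In step 2 the CO2:CaCO3 ratio is 1:1, so n(CaCO3) = 0.63712 mol.
Mass of CaCO3 = 0.63712 × 100.09 = 63.770 g.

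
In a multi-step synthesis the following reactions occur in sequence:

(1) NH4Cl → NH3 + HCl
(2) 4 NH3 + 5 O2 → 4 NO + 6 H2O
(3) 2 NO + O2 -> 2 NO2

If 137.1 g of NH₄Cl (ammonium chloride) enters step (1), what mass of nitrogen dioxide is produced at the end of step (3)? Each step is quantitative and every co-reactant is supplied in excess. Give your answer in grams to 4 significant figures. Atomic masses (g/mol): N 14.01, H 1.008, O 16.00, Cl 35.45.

M(NH4Cl) = 14.01 + 4(1.008) + 35.45 = 53.492 g/mol.
M(NO2) = 14.01 + 2(16.00) = 46.01 g/mol.
n(NH4Cl) = 137.1 / 53.492 = 2.5630 mol.
Reaction (1): NH4Cl→NH3 ratio 1:1 ⇒ n(NH3) = 2.5630 mol.
Reaction (2): NH3→NO ratio 4:4 ⇒ n(NO) = 2.5630 mol.
Reaction (3): NO→NO2 ratio 2:2 ⇒ n(NO2) = 2.5630 mol.
Mass of NO2 = 2.5630 × 46.01 = 117.92 g.

117.9 g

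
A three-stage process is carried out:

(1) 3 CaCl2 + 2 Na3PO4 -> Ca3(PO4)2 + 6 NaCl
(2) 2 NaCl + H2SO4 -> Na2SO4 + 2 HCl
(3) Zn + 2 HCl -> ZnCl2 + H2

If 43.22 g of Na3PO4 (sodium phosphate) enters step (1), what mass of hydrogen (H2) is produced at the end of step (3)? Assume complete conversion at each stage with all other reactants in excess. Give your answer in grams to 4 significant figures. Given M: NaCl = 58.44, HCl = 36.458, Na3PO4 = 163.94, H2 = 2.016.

0.7972 g

n(Na3PO4) = 43.22 / 163.94 = 0.26363 mol.
Reaction (1): Na3PO4→NaCl ratio 2:6 ⇒ n(NaCl) = 0.79090 mol.
Reaction (2): NaCl→HCl ratio 2:2 ⇒ n(HCl) = 0.79090 mol.
Reaction (3): HCl→H2 ratio 2:1 ⇒ n(H2) = 0.39545 mol.
Mass of H2 = 0.39545 × 2.016 = 0.79723 g.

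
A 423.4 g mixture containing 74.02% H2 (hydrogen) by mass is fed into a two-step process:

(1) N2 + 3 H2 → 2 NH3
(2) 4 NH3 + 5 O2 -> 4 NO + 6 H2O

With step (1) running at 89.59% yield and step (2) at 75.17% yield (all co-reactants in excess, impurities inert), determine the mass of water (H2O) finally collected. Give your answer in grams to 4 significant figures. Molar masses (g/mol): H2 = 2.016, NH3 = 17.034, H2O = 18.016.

Pure H2 = 423.4 × 0.7402 = 313.40 g.
n(H2) = 313.40 / 2.016 = 155.46 mol.
Step 1 (H2:NH3 = 3:2): theoretical n(NH3) = 103.64 mol; at 89.59% yield, n(NH3) = 92.849 mol.
Step 2 (NH3:H2O = 4:6): theoretical n(H2O) = 139.27 mol, so theoretical mass = 139.27 × 18.016 = 2509.2 g.
At 75.17% yield, actual mass of H2O = 2509.2 × 0.7517 = 1886.1 g.

1886 g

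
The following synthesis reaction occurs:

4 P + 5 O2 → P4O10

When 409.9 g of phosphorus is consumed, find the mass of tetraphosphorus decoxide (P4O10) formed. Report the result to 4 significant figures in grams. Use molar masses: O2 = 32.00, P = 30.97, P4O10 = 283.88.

939.3 g

n(P) = 409.90 g / 30.97 g/mol = 13.235 mol.
From the equation the P:P4O10 mole ratio is 4:1, so n(P4O10) = 13.235 × 1/4 = 3.3088 mol.
Mass of P4O10 = 3.3088 mol × 283.88 g/mol = 939.32 g.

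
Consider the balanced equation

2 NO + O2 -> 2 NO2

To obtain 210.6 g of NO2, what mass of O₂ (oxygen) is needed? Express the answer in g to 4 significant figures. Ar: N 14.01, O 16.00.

M(NO2) = 14.01 + 2(16.00) = 46.01 g/mol.
M(O2) = 2(16.00) = 32.00 g/mol.
n(NO2) = 210.60 g / 46.01 g/mol = 4.5773 mol.
From the equation the NO2:O2 mole ratio is 2:1, so n(O2) = 4.5773 × 1/2 = 2.2886 mol.
Mass of O2 = 2.2886 mol × 32.00 g/mol = 73.236 g.

73.24 g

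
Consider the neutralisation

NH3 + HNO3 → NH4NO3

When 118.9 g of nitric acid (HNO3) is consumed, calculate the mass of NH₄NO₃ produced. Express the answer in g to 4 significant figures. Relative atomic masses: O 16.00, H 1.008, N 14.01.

151.0 g

M(HNO3) = 1.008 + 14.01 + 3(16.00) = 63.018 g/mol.
M(NH4NO3) = 2(14.01) + 4(1.008) + 3(16.00) = 80.052 g/mol.
n(HNO3) = 118.90 g / 63.018 g/mol = 1.8868 mol.
From the equation the HNO3:NH4NO3 mole ratio is 1:1, so n(NH4NO3) = 1.8868 × 1/1 = 1.8868 mol.
Mass of NH4NO3 = 1.8868 mol × 80.052 g/mol = 151.04 g.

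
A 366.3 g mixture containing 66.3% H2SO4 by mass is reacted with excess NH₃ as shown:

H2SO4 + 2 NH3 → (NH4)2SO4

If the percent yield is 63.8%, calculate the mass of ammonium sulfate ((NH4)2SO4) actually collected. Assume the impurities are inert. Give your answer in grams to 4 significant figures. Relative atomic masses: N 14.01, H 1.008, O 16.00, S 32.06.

208.8 g

Pure H2SO4 available = 366.3 g × 0.663 = 242.86 g.
M(H2SO4) = 2(1.008) + 32.06 + 4(16.00) = 98.076 g/mol.
M((NH4)2SO4) = 2(14.01) + 8(1.008) + 32.06 + 4(16.00) = 132.144 g/mol.
n(H2SO4) = 242.86 g / 98.076 g/mol = 2.4762 mol.
From the equation the H2SO4:(NH4)2SO4 mole ratio is 1:1, so n((NH4)2SO4) = 2.4762 × 1/1 = 2.4762 mol.
Mass of (NH4)2SO4 = 2.4762 mol × 132.144 g/mol = 327.22 g.
Actual mass collected = 327.22 g × 0.638 = 208.76 g.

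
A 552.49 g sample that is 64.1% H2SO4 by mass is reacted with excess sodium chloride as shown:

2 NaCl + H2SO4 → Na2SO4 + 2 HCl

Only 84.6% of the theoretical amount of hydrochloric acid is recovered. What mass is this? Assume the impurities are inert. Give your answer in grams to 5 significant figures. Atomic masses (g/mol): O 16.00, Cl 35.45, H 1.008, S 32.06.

222.75 g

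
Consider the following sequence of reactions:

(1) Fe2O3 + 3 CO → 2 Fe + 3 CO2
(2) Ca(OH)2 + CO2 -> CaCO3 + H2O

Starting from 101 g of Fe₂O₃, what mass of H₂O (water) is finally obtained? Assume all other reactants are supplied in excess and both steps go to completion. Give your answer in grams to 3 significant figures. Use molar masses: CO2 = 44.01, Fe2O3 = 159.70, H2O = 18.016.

n(Fe2O3) = 101.0 / 159.70 = 0.6324 mol.
Step 1 gives a 1:3 ratio of Fe2O3 to CO2, so n(CO2) = 1.897 mol.
In step 2 the CO2:H2O ratio is 1:1, so n(H2O) = 1.897 mol.
Mass of H2O = 1.897 × 18.016 = 34.18 g.

34.2 g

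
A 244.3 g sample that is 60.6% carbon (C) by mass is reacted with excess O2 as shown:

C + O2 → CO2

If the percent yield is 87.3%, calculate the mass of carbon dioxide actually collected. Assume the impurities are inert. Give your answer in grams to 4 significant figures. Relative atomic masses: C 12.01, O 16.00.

Pure C available = 244.3 g × 0.606 = 148.05 g.
M(C) = 12.01 g/mol.
M(CO2) = 12.01 + 2(16.00) = 44.01 g/mol.
n(C) = 148.05 g / 12.01 g/mol = 12.327 mol.
From the equation the C:CO2 mole ratio is 1:1, so n(CO2) = 12.327 × 1/1 = 12.327 mol.
Mass of CO2 = 12.327 mol × 44.01 g/mol = 542.51 g.
Actual mass collected = 542.51 g × 0.873 = 473.61 g.

473.6 g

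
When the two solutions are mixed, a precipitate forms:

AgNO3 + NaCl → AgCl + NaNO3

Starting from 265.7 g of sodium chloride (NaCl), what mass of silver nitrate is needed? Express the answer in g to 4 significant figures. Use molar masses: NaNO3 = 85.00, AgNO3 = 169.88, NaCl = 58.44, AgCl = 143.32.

n(NaCl) = 265.70 g / 58.44 g/mol = 4.5465 mol.
From the equation the NaCl:AgNO3 mole ratio is 1:1, so n(AgNO3) = 4.5465 × 1/1 = 4.5465 mol.
Mass of AgNO3 = 4.5465 mol × 169.88 g/mol = 772.37 g.

772.4 g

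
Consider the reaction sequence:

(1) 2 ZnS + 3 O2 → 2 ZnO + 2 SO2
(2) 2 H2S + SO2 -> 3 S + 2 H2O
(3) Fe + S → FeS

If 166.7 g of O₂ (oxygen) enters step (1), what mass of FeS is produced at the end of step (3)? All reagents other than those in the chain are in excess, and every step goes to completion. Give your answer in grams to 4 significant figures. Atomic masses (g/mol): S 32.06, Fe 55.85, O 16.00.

915.9 g

M(O2) = 2(16.00) = 32.00 g/mol.
M(FeS) = 55.85 + 32.06 = 87.91 g/mol.
n(O2) = 166.7 / 32.00 = 5.2094 mol.
Reaction (1): O2→SO2 ratio 3:2 ⇒ n(SO2) = 3.4729 mol.
Reaction (2): SO2→S ratio 1:3 ⇒ n(S) = 10.419 mol.
Reaction (3): S→FeS ratio 1:1 ⇒ n(FeS) = 10.419 mol.
Mass of FeS = 10.419 × 87.91 = 915.91 g.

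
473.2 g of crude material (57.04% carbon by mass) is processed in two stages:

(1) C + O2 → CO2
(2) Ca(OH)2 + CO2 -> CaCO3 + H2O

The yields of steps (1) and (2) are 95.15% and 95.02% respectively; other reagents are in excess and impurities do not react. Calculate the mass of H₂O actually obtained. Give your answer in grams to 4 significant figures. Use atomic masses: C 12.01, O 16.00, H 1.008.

Pure C = 473.2 × 0.5704 = 269.91 g.
M(C) = 12.01 g/mol.
M(H2O) = 2(1.008) + 16.00 = 18.016 g/mol.
n(C) = 269.91 / 12.01 = 22.474 mol.
Step 1 (C:CO2 = 1:1): theoretical n(CO2) = 22.474 mol; at 95.15% yield, n(CO2) = 21.384 mol.
Step 2 (CO2:H2O = 1:1): theoretical n(H2O) = 21.384 mol, so theoretical mass = 21.384 × 18.016 = 385.26 g.
At 95.02% yield, actual mass of H2O = 385.26 × 0.9502 = 366.07 g.

366.1 g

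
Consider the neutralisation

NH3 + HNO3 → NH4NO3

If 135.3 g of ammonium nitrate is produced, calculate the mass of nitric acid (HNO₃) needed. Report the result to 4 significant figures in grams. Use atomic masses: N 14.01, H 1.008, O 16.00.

M(NH4NO3) = 2(14.01) + 4(1.008) + 3(16.00) = 80.052 g/mol.
M(HNO3) = 1.008 + 14.01 + 3(16.00) = 63.018 g/mol.
n(NH4NO3) = 135.30 g / 80.052 g/mol = 1.6902 mol.
From the equation the NH4NO3:HNO3 mole ratio is 1:1, so n(HNO3) = 1.6902 × 1/1 = 1.6902 mol.
Mass of HNO3 = 1.6902 mol × 63.018 g/mol = 106.51 g.

106.5 g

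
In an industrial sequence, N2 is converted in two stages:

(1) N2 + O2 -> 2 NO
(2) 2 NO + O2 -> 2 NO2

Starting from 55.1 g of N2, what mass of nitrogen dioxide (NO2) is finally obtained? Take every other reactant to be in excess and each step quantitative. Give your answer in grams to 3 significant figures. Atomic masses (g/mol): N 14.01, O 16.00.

M(N2) = 2(14.01) = 28.02 g/mol.
M(NO2) = 14.01 + 2(16.00) = 46.01 g/mol.
n(N2) = 55.10 / 28.02 = 1.966 mol.
Step 1 gives a 1:2 ratio of N2 to NO, so n(NO) = 3.933 mol.
In step 2 the NO:NO2 ratio is 2:2, so n(NO2) = 3.933 mol.
Mass of NO2 = 3.933 × 46.01 = 181.0 g.

181 g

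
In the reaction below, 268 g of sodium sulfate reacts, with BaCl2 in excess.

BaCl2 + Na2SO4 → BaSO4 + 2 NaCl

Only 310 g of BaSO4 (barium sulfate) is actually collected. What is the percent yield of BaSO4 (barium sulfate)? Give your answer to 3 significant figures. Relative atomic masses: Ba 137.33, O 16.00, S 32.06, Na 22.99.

70.4 %

M(Na2SO4) = 2(22.99) + 32.06 + 4(16.00) = 142.04 g/mol.
M(BaSO4) = 137.33 + 32.06 + 4(16.00) = 233.39 g/mol.
n(Na2SO4) = 268.0 g / 142.04 g/mol = 1.887 mol.
From the equation the Na2SO4:BaSO4 mole ratio is 1:1, so n(BaSO4) = 1.887 × 1/1 = 1.887 mol.
Mass of BaSO4 = 1.887 mol × 233.39 g/mol = 440.4 g.
This is the theoretical yield. Percent yield = 310 g / 440.4 g × 100% = 70.40%.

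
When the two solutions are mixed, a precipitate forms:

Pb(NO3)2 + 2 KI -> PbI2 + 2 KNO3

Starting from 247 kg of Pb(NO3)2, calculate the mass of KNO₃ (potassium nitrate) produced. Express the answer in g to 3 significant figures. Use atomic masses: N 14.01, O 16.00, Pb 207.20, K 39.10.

M(Pb(NO3)2) = 207.20 + 2(14.01) + 6(16.00) = 331.22 g/mol.
M(KNO3) = 39.10 + 14.01 + 3(16.00) = 101.11 g/mol.
Convert: 247 kg = 247000 g.
n(Pb(NO3)2) = 247000 g / 331.22 g/mol = 745.7 mol.
From the equation the Pb(NO3)2:KNO3 mole ratio is 1:2, so n(KNO3) = 745.7 × 2/1 = 1491 mol.
Mass of KNO3 = 1491 mol × 101.11 g/mol = 150800 g.

151000 g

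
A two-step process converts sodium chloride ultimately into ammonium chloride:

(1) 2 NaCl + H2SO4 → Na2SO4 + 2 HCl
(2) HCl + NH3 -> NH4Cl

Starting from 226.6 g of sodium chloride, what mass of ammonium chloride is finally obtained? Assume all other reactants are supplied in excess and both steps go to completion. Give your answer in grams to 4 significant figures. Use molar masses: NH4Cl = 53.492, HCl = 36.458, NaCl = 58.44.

n(NaCl) = 226.60 / 58.44 = 3.8775 mol.
Step 1 gives a 2:2 ratio of NaCl to HCl, so n(HCl) = 3.8775 mol.
In step 2 the HCl:NH4Cl ratio is 1:1, so n(NH4Cl) = 3.8775 mol.
Mass of NH4Cl = 3.8775 × 53.492 = 207.41 g.

207.4 g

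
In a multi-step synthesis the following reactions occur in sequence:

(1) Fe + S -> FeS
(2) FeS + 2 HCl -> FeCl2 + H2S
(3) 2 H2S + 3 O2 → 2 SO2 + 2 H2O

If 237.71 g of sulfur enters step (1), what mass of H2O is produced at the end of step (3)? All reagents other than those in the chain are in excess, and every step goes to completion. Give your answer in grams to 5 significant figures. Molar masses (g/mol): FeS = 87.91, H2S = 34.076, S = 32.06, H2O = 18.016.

n(S) = 237.71 / 32.06 = 7.41454 mol.
Reaction (1): S→FeS ratio 1:1 ⇒ n(FeS) = 7.41454 mol.
Reaction (2): FeS→H2S ratio 1:1 ⇒ n(H2S) = 7.41454 mol.
Reaction (3): H2S→H2O ratio 2:2 ⇒ n(H2O) = 7.41454 mol.
Mass of H2O = 7.41454 × 18.016 = 133.580 g.

133.58 g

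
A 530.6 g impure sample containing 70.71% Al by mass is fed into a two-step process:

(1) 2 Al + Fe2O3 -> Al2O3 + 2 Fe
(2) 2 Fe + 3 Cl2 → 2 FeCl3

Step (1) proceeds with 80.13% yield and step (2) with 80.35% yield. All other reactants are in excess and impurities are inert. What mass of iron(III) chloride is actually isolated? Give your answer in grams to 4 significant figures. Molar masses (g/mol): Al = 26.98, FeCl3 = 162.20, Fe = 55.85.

Pure Al = 530.6 × 0.7071 = 375.19 g.
n(Al) = 375.19 / 26.98 = 13.906 mol.
Step 1 (Al:Fe = 2:2): theoretical n(Fe) = 13.906 mol; at 80.13% yield, n(Fe) = 11.143 mol.
Step 2 (Fe:FeCl3 = 2:2): theoretical n(FeCl3) = 11.143 mol, so theoretical mass = 11.143 × 162.20 = 1807.4 g.
At 80.35% yield, actual mass of FeCl3 = 1807.4 × 0.8035 = 1452.2 g.

1452 g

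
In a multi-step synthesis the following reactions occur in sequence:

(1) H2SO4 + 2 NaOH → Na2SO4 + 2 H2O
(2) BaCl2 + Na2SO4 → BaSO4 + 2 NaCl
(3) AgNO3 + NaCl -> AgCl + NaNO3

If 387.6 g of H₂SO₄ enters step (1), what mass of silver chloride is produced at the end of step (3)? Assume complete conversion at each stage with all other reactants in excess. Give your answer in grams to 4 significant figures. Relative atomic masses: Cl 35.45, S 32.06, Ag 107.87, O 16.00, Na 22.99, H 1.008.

1133 g

M(H2SO4) = 2(1.008) + 32.06 + 4(16.00) = 98.076 g/mol.
M(AgCl) = 107.87 + 35.45 = 143.32 g/mol.
n(H2SO4) = 387.6 / 98.076 = 3.9520 mol.
Reaction (1): H2SO4→Na2SO4 ratio 1:1 ⇒ n(Na2SO4) = 3.9520 mol.
Reaction (2): Na2SO4→NaCl ratio 1:2 ⇒ n(NaCl) = 7.9041 mol.
Reaction (3): NaCl→AgCl ratio 1:1 ⇒ n(AgCl) = 7.9041 mol.
Mass of AgCl = 7.9041 × 143.32 = 1132.8 g.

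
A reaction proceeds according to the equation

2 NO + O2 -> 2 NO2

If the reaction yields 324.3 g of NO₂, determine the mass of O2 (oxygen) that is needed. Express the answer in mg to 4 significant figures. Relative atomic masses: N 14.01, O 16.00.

112800 mg

M(NO2) = 14.01 + 2(16.00) = 46.01 g/mol.
M(O2) = 2(16.00) = 32.00 g/mol.
n(NO2) = 324.30 g / 46.01 g/mol = 7.0485 mol.
From the equation the NO2:O2 mole ratio is 2:1, so n(O2) = 7.0485 × 1/2 = 3.5242 mol.
Mass of O2 = 3.5242 mol × 32.00 g/mol = 112.78 g.
Converting to mg: 112.78 g = 112800 mg.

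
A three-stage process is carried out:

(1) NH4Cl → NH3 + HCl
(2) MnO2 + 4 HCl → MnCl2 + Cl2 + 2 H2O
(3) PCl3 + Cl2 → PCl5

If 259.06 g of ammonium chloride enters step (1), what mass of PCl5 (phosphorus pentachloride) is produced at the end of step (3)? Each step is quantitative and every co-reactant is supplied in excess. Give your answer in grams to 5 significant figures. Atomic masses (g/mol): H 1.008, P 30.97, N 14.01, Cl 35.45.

252.10 g

M(NH4Cl) = 14.01 + 4(1.008) + 35.45 = 53.492 g/mol.
M(PCl5) = 30.97 + 5(35.45) = 208.22 g/mol.
n(NH4Cl) = 259.06 / 53.492 = 4.84297 mol.
Reaction (1): NH4Cl→HCl ratio 1:1 ⇒ n(HCl) = 4.84297 mol.
Reaction (2): HCl→Cl2 ratio 4:1 ⇒ n(Cl2) = 1.21074 mol.
Reaction (3): Cl2→PCl5 ratio 1:1 ⇒ n(PCl5) = 1.21074 mol.
Mass of PCl5 = 1.21074 × 208.22 = 252.101 g.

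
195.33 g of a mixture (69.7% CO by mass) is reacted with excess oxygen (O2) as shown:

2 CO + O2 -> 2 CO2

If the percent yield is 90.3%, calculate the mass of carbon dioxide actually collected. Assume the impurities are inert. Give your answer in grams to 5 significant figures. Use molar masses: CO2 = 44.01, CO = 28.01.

Pure CO available = 195.33 g × 0.697 = 136.145 g.
n(CO) = 136.145 g / 28.01 g/mol = 4.86059 mol.
From the equation the CO:CO2 mole ratio is 2:2, so n(CO2) = 4.86059 × 2/2 = 4.86059 mol.
Mass of CO2 = 4.86059 mol × 44.01 g/mol = 213.914 g.
Actual mass collected = 213.914 g × 0.903 = 193.165 g.

193.16 g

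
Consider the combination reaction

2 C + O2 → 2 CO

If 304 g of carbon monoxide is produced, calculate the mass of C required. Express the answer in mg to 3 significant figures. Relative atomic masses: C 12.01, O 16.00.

130000 mg

M(CO) = 12.01 + 16.00 = 28.01 g/mol.
M(C) = 12.01 g/mol.
n(CO) = 304.0 g / 28.01 g/mol = 10.85 mol.
From the equation the CO:C mole ratio is 2:2, so n(C) = 10.85 × 2/2 = 10.85 mol.
Mass of C = 10.85 mol × 12.01 g/mol = 130.3 g.
Converting to mg: 130.3 g = 130000 mg.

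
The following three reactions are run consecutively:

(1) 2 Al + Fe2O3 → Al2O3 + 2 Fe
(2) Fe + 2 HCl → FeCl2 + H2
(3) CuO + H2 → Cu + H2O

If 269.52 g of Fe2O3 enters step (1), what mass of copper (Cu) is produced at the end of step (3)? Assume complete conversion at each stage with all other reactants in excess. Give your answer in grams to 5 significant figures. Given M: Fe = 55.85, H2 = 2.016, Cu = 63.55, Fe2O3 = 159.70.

214.50 g

n(Fe2O3) = 269.52 / 159.70 = 1.68766 mol.
Reaction (1): Fe2O3→Fe ratio 1:2 ⇒ n(Fe) = 3.37533 mol.
Reaction (2): Fe→H2 ratio 1:1 ⇒ n(H2) = 3.37533 mol.
Reaction (3): H2→Cu ratio 1:1 ⇒ n(Cu) = 3.37533 mol.
Mass of Cu = 3.37533 × 63.55 = 214.502 g.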